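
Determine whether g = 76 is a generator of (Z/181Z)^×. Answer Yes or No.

Yes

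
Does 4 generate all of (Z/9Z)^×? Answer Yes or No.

No

φ(9) = φ(3^2) = 3·(3−1) = 6 = 2 · 3.
Test 4^(6/q) mod 9 for each prime factor q of 6:
4^3 ≡ 1 (mod 9)  [q = 2: ≡ 1 ✗]
4^2 ≡ 7 (mod 9)  [q = 3: ≢ 1 ✓]
4^3 ≡ 1 shows ord(4) | 3, strictly less than φ(9); not a primitive root.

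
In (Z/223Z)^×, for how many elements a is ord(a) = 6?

2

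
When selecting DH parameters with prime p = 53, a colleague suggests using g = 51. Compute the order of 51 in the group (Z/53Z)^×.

The order of 51 must divide φ(53) = 53 − 1 = 52 = 2^2 · 13.
Divisors of 52: 1, 2, 4, 13, 26, 52.
Check 51^d mod 53 for each divisor in increasing order:
51^1 ≡ 51 (mod 53)
51^2 ≡ 4 (mod 53)
51^4 ≡ 16 (mod 53)
51^13 ≡ 23 (mod 53)
51^26 ≡ 52 (mod 53)
51^52 ≡ 1 (mod 53) ✓
So ord_53(51) = 52.

52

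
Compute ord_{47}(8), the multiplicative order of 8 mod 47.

Since 8 ∈ (Z/47Z)^×, its order divides φ(47) = 47 − 1 = 46 = 2 · 23.
Divisors of 46: 1, 2, 23, 46.
Test each divisor d:
8^1 ≡ 8 (mod 47)
8^2 ≡ 17 (mod 47)
8^23 ≡ 1 (mod 47) ✓
So ord_47(8) = 23.

23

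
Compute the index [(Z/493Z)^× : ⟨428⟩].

4

By Lagrange's theorem, ord_493(428) divides φ(493) = φ(17·29) = (17−1)·(29−1) = 16·28 = 448 = 2^6 · 7.
Divisors of 448: 1, 2, 4, 7, 8, 14, 16, 28, 32, 56, 64, 112, 224, 448.
Evaluate successive powers at the divisors of 448:
428^1 ≡ 428 (mod 493)
428^2 ≡ 281 (mod 493)
428^4 ≡ 81 (mod 493)
428^7 ≡ 28 (mod 493)
428^8 ≡ 152 (mod 493)
428^14 ≡ 291 (mod 493)
428^16 ≡ 426 (mod 493)
428^28 ≡ 378 (mod 493)
428^32 ≡ 52 (mod 493)
428^56 ≡ 407 (mod 493)
428^64 ≡ 239 (mod 493)
428^112 ≡ 1 (mod 493) ✓
Thus |⟨428⟩| = ord(428) = 112.
Index = |(Z/493Z)^×| / |⟨428⟩| = 448 / 112 = 4.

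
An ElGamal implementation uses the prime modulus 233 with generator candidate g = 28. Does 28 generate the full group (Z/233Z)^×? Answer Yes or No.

No

φ(233) = 233 − 1 = 232 = 2^3 · 29.
It suffices to check that the order of 28 is not a proper divisor of 232: compute 28^(232/q) for q ∈ {2, 29}.
28^116 ≡ 1 (mod 233)  [q = 2: ≡ 1 ✗]
28^8 ≡ 4 (mod 233)  [q = 29: ≢ 1 ✓]
Since 28^116 ≡ 1, the order of 28 divides 116 < 232, so 28 is not a primitive root.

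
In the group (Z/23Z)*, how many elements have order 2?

φ(23) = 23 − 1 = 22 = 2 · 11.
In a cyclic group of order 22, there are φ(d) elements of order d for each divisor d of 22, and zero for non-divisors.
2 | 22, and φ(2) = 2 − 1 = 1.

1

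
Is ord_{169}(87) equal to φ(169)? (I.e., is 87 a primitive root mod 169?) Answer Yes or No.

No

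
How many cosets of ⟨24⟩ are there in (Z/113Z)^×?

1

The order of 24 must divide φ(113) = 113 − 1 = 112 = 2^4 · 7.
Divisors of 112: 1, 2, 4, 7, 8, 14, 16, 28, 56, 112.
Test each divisor d:
24^1 ≡ 24 (mod 113)
24^2 ≡ 11 (mod 113)
24^4 ≡ 8 (mod 113)
24^7 ≡ 78 (mod 113)
24^8 ≡ 64 (mod 113)
24^14 ≡ 95 (mod 113)
24^16 ≡ 28 (mod 113)
24^28 ≡ 98 (mod 113)
24^56 ≡ 112 (mod 113)
24^112 ≡ 1 (mod 113) ✓
The order of 24 is 112, so the subgroup it generates has 112 elements.
Index = |(Z/113Z)^×| / |⟨24⟩| = 112 / 112 = 1.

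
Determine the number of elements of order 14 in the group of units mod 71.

6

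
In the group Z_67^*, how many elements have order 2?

1

φ(67) = 67 − 1 = 66 = 2 · 3 · 11.
Since (Z/67Z)^× is cyclic of order 66, the number of elements of order d is φ(d) when d | 66 and 0 otherwise.
2 | 66, and φ(2) = 2 − 1 = 1.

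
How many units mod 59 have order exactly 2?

1

φ(59) = 59 − 1 = 58 = 2 · 29.
Since (Z/59Z)^× is cyclic of order 58, the number of elements of order d is φ(d) when d | 58 and 0 otherwise.
2 | 58, and φ(2) = 2 − 1 = 1.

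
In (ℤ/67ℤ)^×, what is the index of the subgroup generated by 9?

6

ord(9) | φ(67) = 67 − 1 = 66 = 2 · 3 · 11.
Divisors of 66: 1, 2, 3, 6, 11, 22, 33, 66.
Test each divisor d:
9^1 ≡ 9 (mod 67)
9^2 ≡ 14 (mod 67)
9^3 ≡ 59 (mod 67)
9^6 ≡ 64 (mod 67)
9^11 ≡ 1 (mod 67) ✓
So ord_67(9) = 11, hence |⟨9⟩| = 11.
Index = |(Z/67Z)^×| / |⟨9⟩| = 66 / 11 = 6.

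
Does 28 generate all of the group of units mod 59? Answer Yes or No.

No

φ(59) = 59 − 1 = 58 = 2 · 29.
An element g generates (Z/59Z)^× iff g^(58/q) ≢ 1 (mod 59) for each prime q ∈ {2, 29}.
28^29 ≡ 1 (mod 59)  [q = 2: ≡ 1 ✗]
28^2 ≡ 17 (mod 59)  [q = 29: ≢ 1 ✓]
The check at q = 2 fails, so 28 generates a proper subgroup.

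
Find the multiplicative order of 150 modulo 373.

372

Since 150 ∈ (Z/373Z)^×, its order divides φ(373) = 373 − 1 = 372 = 2^2 · 3 · 31.
Divisors of 372: 1, 2, 3, 4, 6, 12, 31, 62, 93, 124, 186, 372.
Test each divisor d:
150^1 ≡ 150 (mod 373)
150^2 ≡ 120 (mod 373)
150^3 ≡ 96 (mod 373)
150^4 ≡ 226 (mod 373)
150^6 ≡ 264 (mod 373)
150^12 ≡ 318 (mod 373)
150^31 ≡ 304 (mod 373)
150^62 ≡ 285 (mod 373)
150^93 ≡ 104 (mod 373)
150^124 ≡ 284 (mod 373)
150^186 ≡ 372 (mod 373)
150^372 ≡ 1 (mod 373) ✓
Therefore the multiplicative order of 150 modulo 373 is 372.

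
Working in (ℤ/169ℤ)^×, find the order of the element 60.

52

Since 60 ∈ (Z/169Z)^×, its order divides φ(169) = φ(13^2) = 13·(13−1) = 156 = 2^2 · 3 · 13.
Divisors of 156: 1, 2, 3, 4, 6, 12, 13, 26, 39, 52, 78, 156.
Compute 60^d (mod 169) for the divisors d until we hit 1:
60^1 ≡ 60 (mod 169)
60^2 ≡ 51 (mod 169)
60^3 ≡ 18 (mod 169)
60^4 ≡ 66 (mod 169)
60^6 ≡ 155 (mod 169)
60^12 ≡ 27 (mod 169)
60^13 ≡ 99 (mod 169)
60^26 ≡ 168 (mod 169)
60^39 ≡ 70 (mod 169)
60^52 ≡ 1 (mod 169) ✓
Hence ord(60) = 52.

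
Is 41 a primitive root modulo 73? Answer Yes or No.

No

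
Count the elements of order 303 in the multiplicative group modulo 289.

φ(289) = φ(17^2) = 17·(17−1) = 272 = 2^4 · 17.
In a cyclic group of order 272, there are φ(d) elements of order d for each divisor d of 272, and zero for non-divisors.
Here 272 is not a multiple of 303, so there are no elements of order 303.

0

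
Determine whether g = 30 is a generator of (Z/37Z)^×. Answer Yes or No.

No

φ(37) = 37 − 1 = 36 = 2^2 · 3^2.
30 is a primitive root mod 37 iff 30^(φ(37)/q) ≢ 1 for every prime q | φ(37), i.e. q ∈ {2, 3}.
30^18 ≡ 1 (mod 37)  [q = 2: ≡ 1 ✗]
30^12 ≡ 10 (mod 37)  [q = 3: ≢ 1 ✓]
Since 30^18 ≡ 1, the order of 30 divides 18 < 36, so 30 is not a primitive root.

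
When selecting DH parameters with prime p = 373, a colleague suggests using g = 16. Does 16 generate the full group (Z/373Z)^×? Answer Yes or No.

φ(373) = 373 − 1 = 372 = 2^2 · 3 · 31.
An element g generates (Z/373Z)^× iff g^(372/q) ≢ 1 (mod 373) for each prime q ∈ {2, 3, 31}.
16^186 ≡ 1 (mod 373)  [q = 2: ≡ 1 ✗]
16^124 ≡ 284 (mod 373)  [q = 3: ≢ 1 ✓]
16^12 ≡ 163 (mod 373)  [q = 31: ≢ 1 ✓]
Since 16^186 ≡ 1, the order of 16 divides 186 < 372, so 16 is not a primitive root.

No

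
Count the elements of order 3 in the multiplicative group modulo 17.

φ(17) = 17 − 1 = 16 = 2^4.
(Z/17Z)^× is cyclic (|G| = 16); a cyclic group of order m has exactly φ(d) elements of each order d | m, and none otherwise.
Here 16 is not a multiple of 3, so there are no elements of order 3.

0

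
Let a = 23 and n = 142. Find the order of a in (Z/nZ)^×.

14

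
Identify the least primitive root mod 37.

φ(37) = 37 − 1 = 36 = 2^2 · 3^2.
g is a primitive root iff g^(36/q) ≢ 1 (mod 37) for each prime q ∈ {2, 3}.
g = 2: 2^18 ≡ 36; 2^12 ≡ 26 — none is 1, so 2 is a primitive root.
The smallest primitive root modulo 37 is 2.

2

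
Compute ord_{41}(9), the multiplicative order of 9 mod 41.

4

By Lagrange's theorem, ord_41(9) divides φ(41) = 41 − 1 = 40 = 2^3 · 5.
Divisors of 40: 1, 2, 4, 5, 8, 10, 20, 40.
Evaluate successive powers at the divisors of 40:
9^1 ≡ 9
9^2 ≡ 40
9^4 ≡ 1
Hence ord(9) = 4.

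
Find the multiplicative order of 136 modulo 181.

ord(136) | φ(181) = 181 − 1 = 180 = 2^2 · 3^2 · 5.
Divisors of 180: 1, 2, 3, 4, 5, 6, 9, 10, 12, 15, 18, 20, 30, 36, 45, 60, 90, 180.
Test each divisor d:
136^1 ≡ 136
136^2 ≡ 34
136^3 ≡ 99
136^4 ≡ 70
136^5 ≡ 108
136^6 ≡ 27
136^9 ≡ 139
136^10 ≡ 80
136^12 ≡ 5
136^15 ≡ 133
136^18 ≡ 135
136^20 ≡ 65
136^30 ≡ 132
136^36 ≡ 125
136^45 ≡ 180
136^60 ≡ 48
136^90 ≡ 1
Therefore the multiplicative order of 136 modulo 181 is 90.

90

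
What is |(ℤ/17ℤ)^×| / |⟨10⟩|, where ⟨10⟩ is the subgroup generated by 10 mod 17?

The order of 10 must divide φ(17) = 17 − 1 = 16 = 2^4.
Divisors of 16: 1, 2, 4, 8, 16.
Compute 10^d (mod 17) for the divisors d until we hit 1:
10^1 ≡ 10 (mod 17)
10^2 ≡ 15 (mod 17)
10^4 ≡ 4 (mod 17)
10^8 ≡ 16 (mod 17)
10^16 ≡ 1 (mod 17) ✓
The order of 10 is 16, so the subgroup it generates has 16 elements.
Index = |(Z/17Z)^×| / |⟨10⟩| = 16 / 16 = 1.

1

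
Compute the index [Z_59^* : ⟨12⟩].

2

Since 12 ∈ (Z/59Z)^×, its order divides φ(59) = 59 − 1 = 58 = 2 · 29.
Divisors of 58: 1, 2, 29, 58.
Test each divisor d:
12^1 ≡ 12
12^2 ≡ 26
12^29 ≡ 1
The order of 12 is 29, so the subgroup it generates has 29 elements.
[(Z/59Z)^× : ⟨12⟩] = 58/29 = 2.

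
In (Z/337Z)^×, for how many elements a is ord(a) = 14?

6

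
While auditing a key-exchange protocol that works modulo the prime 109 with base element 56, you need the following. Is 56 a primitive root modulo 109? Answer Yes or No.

Yes

φ(109) = 109 − 1 = 108 = 2^2 · 3^3.
It suffices to check that the order of 56 is not a proper divisor of 108: compute 56^(108/q) for q ∈ {2, 3}.
56^54 ≡ 108 (mod 109)  [q = 2: ≢ 1 ✓]
56^36 ≡ 63 (mod 109)  [q = 3: ≢ 1 ✓]
None equal 1, so ord_109(56) = 108: 56 is a primitive root.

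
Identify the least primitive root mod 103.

φ(103) = 103 − 1 = 102 = 2 · 3 · 17.
g is a primitive root iff g^(102/q) ≢ 1 (mod 103) for each prime q ∈ {2, 3, 17}.
g = 2: 2^51 ≡ 1 — hits 1, so not a primitive root.
g = 3: 3^51 ≡ 102; 3^34 ≡ 1 — hits 1, so not a primitive root.
g = 4: 4^51 ≡ 1 — hits 1, so not a primitive root.
g = 5: 5^51 ≡ 102; 5^34 ≡ 56; 5^6 ≡ 72 — none is 1, so 5 is a primitive root.
So 5 is the smallest generator of (Z/103Z)^×.

5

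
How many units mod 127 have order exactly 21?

12

φ(127) = 127 − 1 = 126 = 2 · 3^2 · 7.
Since (Z/127Z)^× is cyclic of order 126, the number of elements of order d is φ(d) when d | 126 and 0 otherwise.
21 = 3 · 7 divides 126, and φ(21) = 12.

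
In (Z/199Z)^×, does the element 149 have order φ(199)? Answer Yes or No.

Yes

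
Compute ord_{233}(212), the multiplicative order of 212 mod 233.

The order of 212 must divide φ(233) = 233 − 1 = 232 = 2^3 · 29.
Divisors of 232: 1, 2, 4, 8, 29, 58, 116, 232.
Test each divisor d:
212^1 ≡ 212 (mod 233)
212^2 ≡ 208 (mod 233)
212^4 ≡ 159 (mod 233)
212^8 ≡ 117 (mod 233)
212^29 ≡ 136 (mod 233)
212^58 ≡ 89 (mod 233)
212^116 ≡ 232 (mod 233)
212^232 ≡ 1 (mod 233) ✓
So ord_233(212) = 232.

232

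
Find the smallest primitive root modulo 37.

2

φ(37) = 37 − 1 = 36 = 2^2 · 3^2.
Test candidates g = 2, 3, … against the prime factors q ∈ {2, 3} of φ(37): g is a generator iff g^(36/q) ≢ 1 for every such q.
g = 2: 2^18 ≡ 36; 2^12 ≡ 26 — none is 1, so 2 is a primitive root.
So 2 is the smallest generator of (Z/37Z)^×.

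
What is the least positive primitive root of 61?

2

φ(61) = 61 − 1 = 60 = 2^2 · 3 · 5.
Test candidates g = 2, 3, … against the prime factors q ∈ {2, 3, 5} of φ(61): g is a generator iff g^(60/q) ≢ 1 for every such q.
g = 2: 2^30 ≡ 60; 2^20 ≡ 47; 2^12 ≡ 9 — none is 1, so 2 is a primitive root.
Hence the least primitive root of 61 is 2.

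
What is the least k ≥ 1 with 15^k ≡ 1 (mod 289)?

ord(15) | φ(289) = φ(17^2) = 17·(17−1) = 272 = 2^4 · 17.
Divisors of 272: 1, 2, 4, 8, 16, 17, 34, 68, 136, 272.
Test each divisor d:
15^1 ≡ 15 (mod 289)
15^2 ≡ 225 (mod 289)
15^4 ≡ 50 (mod 289)
15^8 ≡ 188 (mod 289)
15^16 ≡ 86 (mod 289)
15^17 ≡ 134 (mod 289)
15^34 ≡ 38 (mod 289)
15^68 ≡ 288 (mod 289)
15^136 ≡ 1 (mod 289) ✓
The smallest such exponent is 136, so the order of 15 is 136.

136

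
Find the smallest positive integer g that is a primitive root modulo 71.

7

φ(71) = 71 − 1 = 70 = 2 · 5 · 7.
Test candidates g = 2, 3, … against the prime factors q ∈ {2, 5, 7} of φ(71): g is a generator iff g^(70/q) ≢ 1 for every such q.
g = 2: 2^35 ≡ 1 — hits 1, so not a primitive root.
g = 3: 3^35 ≡ 1 — hits 1, so not a primitive root.
g = 4: 4^35 ≡ 1 — hits 1, so not a primitive root.
g = 5: 5^35 ≡ 1 — hits 1, so not a primitive root.
g = 6: 6^35 ≡ 1 — hits 1, so not a primitive root.
g = 7: 7^35 ≡ 70; 7^14 ≡ 54; 7^10 ≡ 45 — none is 1, so 7 is a primitive root.
Hence the least primitive root of 71 is 7.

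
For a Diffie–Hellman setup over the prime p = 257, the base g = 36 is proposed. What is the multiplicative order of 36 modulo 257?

The order of 36 must divide φ(257) = 257 − 1 = 256 = 2^8.
Divisors of 256: 1, 2, 4, 8, 16, 32, 64, 128, 256.
Test each divisor d:
36^1 ≡ 36 (mod 257)
36^2 ≡ 11 (mod 257)
36^4 ≡ 121 (mod 257)
36^8 ≡ 249 (mod 257)
36^16 ≡ 64 (mod 257)
36^32 ≡ 241 (mod 257)
36^64 ≡ 256 (mod 257)
36^128 ≡ 1 (mod 257) ✓
The smallest such exponent is 128, so the order of 36 is 128.

128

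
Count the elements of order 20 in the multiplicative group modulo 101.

8

φ(101) = 101 − 1 = 100 = 2^2 · 5^2.
Since (Z/101Z)^× is cyclic of order 100, the number of elements of order d is φ(d) when d | 100 and 0 otherwise.
20 = 2^2 · 5 divides 100, and φ(20) = 8.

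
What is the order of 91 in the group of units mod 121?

The order of 91 must divide φ(121) = φ(11^2) = 11·(11−1) = 110 = 2 · 5 · 11.
Divisors of 110: 1, 2, 5, 10, 11, 22, 55, 110.
Test each divisor d:
91^1 ≡ 91 (mod 121)
91^2 ≡ 53 (mod 121)
91^5 ≡ 67 (mod 121)
91^10 ≡ 12 (mod 121)
91^11 ≡ 3 (mod 121)
91^22 ≡ 9 (mod 121)
91^55 ≡ 1 (mod 121) ✓
So ord_121(91) = 55.

55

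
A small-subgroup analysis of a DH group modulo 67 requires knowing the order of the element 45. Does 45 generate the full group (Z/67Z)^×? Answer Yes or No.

No

φ(67) = 67 − 1 = 66 = 2 · 3 · 11.
Test 45^(66/q) mod 67 for each prime factor q of 66:
45^33 ≡ 66 (mod 67)  [q = 2: ≢ 1 ✓]
45^22 ≡ 1 (mod 67)  [q = 3: ≡ 1 ✗]
45^6 ≡ 25 (mod 67)  [q = 11: ≢ 1 ✓]
45^22 ≡ 1 shows ord(45) | 22, strictly less than φ(67); not a primitive root.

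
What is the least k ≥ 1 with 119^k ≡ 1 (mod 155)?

6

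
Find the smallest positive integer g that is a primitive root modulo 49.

φ(49) = φ(7^2) = 7·(7−1) = 42 = 2 · 3 · 7.
g is a primitive root iff g^(42/q) ≢ 1 (mod 49) for each prime q ∈ {2, 3, 7}.
g = 2: 2^21 ≡ 1 — hits 1, so not a primitive root.
g = 3: 3^21 ≡ 48; 3^14 ≡ 30; 3^6 ≡ 43 — none is 1, so 3 is a primitive root.
So 3 is the smallest generator of (Z/49Z)^×.

3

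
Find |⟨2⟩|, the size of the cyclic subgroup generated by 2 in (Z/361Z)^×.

342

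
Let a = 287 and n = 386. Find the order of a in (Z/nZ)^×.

The order of 287 must divide φ(386) = φ(2)·φ(193) = 1·192 = 192 = 2^6 · 3.
Divisors of 192: 1, 2, 3, 4, 6, 8, 12, 16, 24, 32, 48, 64, 96, 192.
Compute 287^d (mod 386) for the divisors d until we hit 1:
287^1 ≡ 287
287^2 ≡ 151
287^3 ≡ 105
287^4 ≡ 27
287^6 ≡ 217
287^8 ≡ 343
287^12 ≡ 383
287^16 ≡ 305
287^24 ≡ 9
287^32 ≡ 385
287^48 ≡ 81
287^64 ≡ 1
Hence ord(287) = 64.

64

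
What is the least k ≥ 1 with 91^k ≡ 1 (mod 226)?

56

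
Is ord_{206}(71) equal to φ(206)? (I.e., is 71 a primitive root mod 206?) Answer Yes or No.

φ(206) = φ(2)·φ(103) = 1·102 = 102 = 2 · 3 · 17.
Test 71^(102/q) mod 206 for each prime factor q of 102:
71^51 ≡ 205 (mod 206)  [q = 2: ≢ 1 ✓]
71^34 ≡ 159 (mod 206)  [q = 3: ≢ 1 ✓]
71^6 ≡ 93 (mod 206)  [q = 17: ≢ 1 ✓]
Every test exponent gives a nontrivial residue, hence 71 generates the full group.

Yes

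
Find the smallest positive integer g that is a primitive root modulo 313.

10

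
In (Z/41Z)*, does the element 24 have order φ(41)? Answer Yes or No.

Yes

φ(41) = 41 − 1 = 40 = 2^3 · 5.
It suffices to check that the order of 24 is not a proper divisor of 40: compute 24^(40/q) for q ∈ {2, 5}.
24^20 ≡ 40 (mod 41)  [q = 2: ≢ 1 ✓]
24^8 ≡ 16 (mod 41)  [q = 5: ≢ 1 ✓]
None equal 1, so ord_41(24) = 40: 24 is a primitive root.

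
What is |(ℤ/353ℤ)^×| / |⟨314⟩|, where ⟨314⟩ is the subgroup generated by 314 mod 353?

The order of 314 must divide φ(353) = 353 − 1 = 352 = 2^5 · 11.
Divisors of 352: 1, 2, 4, 8, 11, 16, 22, 32, 44, 88, 176, 352.
Compute 314^d (mod 353) for the divisors d until we hit 1:
314^1 ≡ 314 (mod 353)
314^2 ≡ 109 (mod 353)
314^4 ≡ 232 (mod 353)
314^8 ≡ 168 (mod 353)
314^11 ≡ 304 (mod 353)
314^16 ≡ 337 (mod 353)
314^22 ≡ 283 (mod 353)
314^32 ≡ 256 (mod 353)
314^44 ≡ 311 (mod 353)
314^88 ≡ 352 (mod 353)
314^176 ≡ 1 (mod 353) ✓
So ord_353(314) = 176, hence |⟨314⟩| = 176.
Index = |(Z/353Z)^×| / |⟨314⟩| = 352 / 176 = 2.

2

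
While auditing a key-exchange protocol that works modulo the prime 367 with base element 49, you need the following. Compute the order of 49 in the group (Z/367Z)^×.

By Lagrange's theorem, ord_367(49) divides φ(367) = 367 − 1 = 366 = 2 · 3 · 61.
Divisors of 366: 1, 2, 3, 6, 61, 122, 183, 366.
Test each divisor d:
49^1 ≡ 49
49^2 ≡ 199
49^3 ≡ 209
49^6 ≡ 8
49^61 ≡ 1
So ord_367(49) = 61.

61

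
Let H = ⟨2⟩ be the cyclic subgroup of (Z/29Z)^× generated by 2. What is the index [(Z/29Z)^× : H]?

1

ord(2) | φ(29) = 29 − 1 = 28 = 2^2 · 7.
Divisors of 28: 1, 2, 4, 7, 14, 28.
Test each divisor d:
2^1 ≡ 2
2^2 ≡ 4
2^4 ≡ 16
2^7 ≡ 12
2^14 ≡ 28
2^28 ≡ 1
So ord_29(2) = 28, hence |⟨2⟩| = 28.
Index = |(Z/29Z)^×| / |⟨2⟩| = 28 / 28 = 1.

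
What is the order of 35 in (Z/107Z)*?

53

ord(35) | φ(107) = 107 − 1 = 106 = 2 · 53.
Divisors of 106: 1, 2, 53, 106.
Compute 35^d (mod 107) for the divisors d until we hit 1:
35^1 ≡ 35 (mod 107)
35^2 ≡ 48 (mod 107)
35^53 ≡ 1 (mod 107) ✓
So ord_107(35) = 53.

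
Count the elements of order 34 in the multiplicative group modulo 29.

φ(29) = 29 − 1 = 28 = 2^2 · 7.
Since (Z/29Z)^× is cyclic of order 28, the number of elements of order d is φ(d) when d | 28 and 0 otherwise.
Since 34 ∤ 28, the count is 0.

0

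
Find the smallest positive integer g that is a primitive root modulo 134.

φ(134) = φ(2)·φ(67) = 1·66 = 66 = 2 · 3 · 11.
Test candidates g = 2, 3, … against the prime factors q ∈ {2, 3, 11} of φ(134): g is a generator iff g^(66/q) ≢ 1 for every such q.
g = 2: gcd(2, 134) = 2 > 1, not a unit — skip.
g = 3: 3^33 ≡ 133; 3^22 ≡ 1 — hits 1, so not a primitive root.
g = 4: gcd(4, 134) = 2 > 1, not a unit — skip.
g = 5: 5^33 ≡ 133; 5^22 ≡ 1 — hits 1, so not a primitive root.
g = 6: gcd(6, 134) = 2 > 1, not a unit — skip.
g = 7: 7^33 ≡ 133; 7^22 ≡ 29; 7^6 ≡ 131 — none is 1, so 7 is a primitive root.
The smallest primitive root modulo 134 is 7.

7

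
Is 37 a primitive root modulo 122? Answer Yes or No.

φ(122) = φ(2)·φ(61) = 1·60 = 60 = 2^2 · 3 · 5.
Test 37^(60/q) mod 122 for each prime factor q of 60:
37^30 ≡ 121 (mod 122)  [q = 2: ≢ 1 ✓]
37^20 ≡ 1 (mod 122)  [q = 3: ≡ 1 ✗]
37^12 ≡ 95 (mod 122)  [q = 5: ≢ 1 ✓]
The check at q = 3 fails, so 37 generates a proper subgroup.

No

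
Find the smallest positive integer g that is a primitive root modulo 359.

7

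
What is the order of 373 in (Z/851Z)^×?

The order of 373 must divide φ(851) = φ(23·37) = (23−1)·(37−1) = 22·36 = 792 = 2^3 · 3^2 · 11.
Divisors of 792: 1, 2, 3, 4, 6, 8, 9, 11, 12, 18, 22, 24, 33, 36, 44, 66, 72, 88, 99, 132, 198, 264, 396, 792.
Compute 373^d (mod 851) for the divisors d until we hit 1:
373^1 ≡ 373
373^2 ≡ 416
373^3 ≡ 286
373^4 ≡ 303
373^6 ≡ 100
373^8 ≡ 752
373^9 ≡ 517
373^11 ≡ 620
373^12 ≡ 639
373^18 ≡ 75
373^22 ≡ 599
373^24 ≡ 692
373^33 ≡ 344
373^36 ≡ 519
373^44 ≡ 530
373^66 ≡ 47
373^72 ≡ 445
373^88 ≡ 70
373^99 ≡ 850
373^132 ≡ 507
373^198 ≡ 1
The smallest such exponent is 198, so the order of 373 is 198.

198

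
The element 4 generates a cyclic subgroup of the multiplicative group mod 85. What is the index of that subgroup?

Since 4 ∈ (Z/85Z)^×, its order divides φ(85) = φ(5·17) = (5−1)·(17−1) = 4·16 = 64 = 2^6.
Divisors of 64: 1, 2, 4, 8, 16, 32, 64.
Compute 4^d (mod 85) for the divisors d until we hit 1:
4^1 ≡ 4
4^2 ≡ 16
4^4 ≡ 1
The order of 4 is 4, so the subgroup it generates has 4 elements.
Index = |(Z/85Z)^×| / |⟨4⟩| = 64 / 4 = 16.

16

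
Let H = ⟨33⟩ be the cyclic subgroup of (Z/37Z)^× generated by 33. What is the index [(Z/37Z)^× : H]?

4

By Lagrange's theorem, ord_37(33) divides φ(37) = 37 − 1 = 36 = 2^2 · 3^2.
Divisors of 36: 1, 2, 3, 4, 6, 9, 12, 18, 36.
Test each divisor d:
33^1 ≡ 33
33^2 ≡ 16
33^3 ≡ 10
33^4 ≡ 34
33^6 ≡ 26
33^9 ≡ 1
The order of 33 is 9, so the subgroup it generates has 9 elements.
Index = |(Z/37Z)^×| / |⟨33⟩| = 36 / 9 = 4.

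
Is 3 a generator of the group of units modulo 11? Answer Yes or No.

No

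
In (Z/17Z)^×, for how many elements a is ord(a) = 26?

0

φ(17) = 17 − 1 = 16 = 2^4.
In a cyclic group of order 16, there are φ(d) elements of order d for each divisor d of 16, and zero for non-divisors.
Since 26 ∤ 16, the count is 0.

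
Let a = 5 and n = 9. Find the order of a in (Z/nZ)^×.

6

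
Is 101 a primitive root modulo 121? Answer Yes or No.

φ(121) = φ(11^2) = 11·(11−1) = 110 = 2 · 5 · 11.
An element g generates (Z/121Z)^× iff g^(110/q) ≢ 1 (mod 121) for each prime q ∈ {2, 5, 11}.
101^55 ≡ 120 (mod 121)  [q = 2: ≢ 1 ✓]
101^22 ≡ 81 (mod 121)  [q = 5: ≢ 1 ✓]
101^10 ≡ 67 (mod 121)  [q = 11: ≢ 1 ✓]
Every test exponent gives a nontrivial residue, hence 101 generates the full group.

Yes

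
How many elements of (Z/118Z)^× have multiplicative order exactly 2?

1

φ(118) = φ(2)·φ(59) = 1·58 = 58 = 2 · 29.
Since (Z/118Z)^× is cyclic of order 58, the number of elements of order d is φ(d) when d | 58 and 0 otherwise.
2 | 58, and φ(2) = 2 − 1 = 1.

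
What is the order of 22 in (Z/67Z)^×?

11

Since 22 ∈ (Z/67Z)^×, its order divides φ(67) = 67 − 1 = 66 = 2 · 3 · 11.
Divisors of 66: 1, 2, 3, 6, 11, 22, 33, 66.
Check 22^d mod 67 for each divisor in increasing order:
22^1 ≡ 22
22^2 ≡ 15
22^3 ≡ 62
22^6 ≡ 25
22^11 ≡ 1
Therefore the multiplicative order of 22 modulo 67 is 11.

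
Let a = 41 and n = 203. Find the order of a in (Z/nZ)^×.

4

By Lagrange's theorem, ord_203(41) divides φ(203) = φ(7·29) = (7−1)·(29−1) = 6·28 = 168 = 2^3 · 3 · 7.
Divisors of 168: 1, 2, 3, 4, 6, 7, 8, 12, 14, 21, 24, 28, 42, 56, 84, 168.
Test each divisor d:
41^1 ≡ 41 (mod 203)
41^2 ≡ 57 (mod 203)
41^3 ≡ 104 (mod 203)
41^4 ≡ 1 (mod 203) ✓
Hence ord(41) = 4.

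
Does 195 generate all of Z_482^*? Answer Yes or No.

φ(482) = φ(2)·φ(241) = 1·240 = 240 = 2^4 · 3 · 5.
195 is a primitive root mod 482 iff 195^(φ(482)/q) ≢ 1 for every prime q | φ(482), i.e. q ∈ {2, 3, 5}.
195^120 ≡ 481 (mod 482)  [q = 2: ≢ 1 ✓]
195^80 ≡ 15 (mod 482)  [q = 3: ≢ 1 ✓]
195^48 ≡ 87 (mod 482)  [q = 5: ≢ 1 ✓]
All checks pass, so 195 has order 240 and is a primitive root modulo 482.

Yes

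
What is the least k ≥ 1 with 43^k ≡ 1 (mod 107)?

The order of 43 must divide φ(107) = 107 − 1 = 106 = 2 · 53.
Divisors of 106: 1, 2, 53, 106.
Test each divisor d:
43^1 ≡ 43
43^2 ≡ 30
43^53 ≡ 106
43^106 ≡ 1
Hence ord(43) = 106.

106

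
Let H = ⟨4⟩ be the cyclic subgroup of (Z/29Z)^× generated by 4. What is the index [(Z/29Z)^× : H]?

2

By Lagrange's theorem, ord_29(4) divides φ(29) = 29 − 1 = 28 = 2^2 · 7.
Divisors of 28: 1, 2, 4, 7, 14, 28.
Check 4^d mod 29 for each divisor in increasing order:
4^1 ≡ 4 (mod 29)
4^2 ≡ 16 (mod 29)
4^4 ≡ 24 (mod 29)
4^7 ≡ 28 (mod 29)
4^14 ≡ 1 (mod 29) ✓
The order of 4 is 14, so the subgroup it generates has 14 elements.
Index = |(Z/29Z)^×| / |⟨4⟩| = 28 / 14 = 2.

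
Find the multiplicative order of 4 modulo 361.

171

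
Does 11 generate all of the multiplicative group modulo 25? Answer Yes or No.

No

φ(25) = φ(5^2) = 5·(5−1) = 20 = 2^2 · 5.
An element g generates (Z/25Z)^× iff g^(20/q) ≢ 1 (mod 25) for each prime q ∈ {2, 5}.
11^10 ≡ 1 (mod 25)  [q = 2: ≡ 1 ✗]
11^4 ≡ 16 (mod 25)  [q = 5: ≢ 1 ✓]
The check at q = 2 fails, so 11 generates a proper subgroup.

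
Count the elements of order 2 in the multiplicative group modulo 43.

1

φ(43) = 43 − 1 = 42 = 2 · 3 · 7.
In a cyclic group of order 42, there are φ(d) elements of order d for each divisor d of 42, and zero for non-divisors.
2 | 42, and φ(2) = 2 − 1 = 1.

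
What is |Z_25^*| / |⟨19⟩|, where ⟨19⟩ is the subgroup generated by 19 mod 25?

2

ord(19) | φ(25) = φ(5^2) = 5·(5−1) = 20 = 2^2 · 5.
Divisors of 20: 1, 2, 4, 5, 10, 20.
Check 19^d mod 25 for each divisor in increasing order:
19^1 ≡ 19 (mod 25)
19^2 ≡ 11 (mod 25)
19^4 ≡ 21 (mod 25)
19^5 ≡ 24 (mod 25)
19^10 ≡ 1 (mod 25) ✓
So ord_25(19) = 10, hence |⟨19⟩| = 10.
Index = |(Z/25Z)^×| / |⟨19⟩| = 20 / 10 = 2.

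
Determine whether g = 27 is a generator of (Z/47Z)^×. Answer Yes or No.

No

φ(47) = 47 − 1 = 46 = 2 · 23.
Test 27^(46/q) mod 47 for each prime factor q of 46:
27^23 ≡ 1 (mod 47)  [q = 2: ≡ 1 ✗]
27^2 ≡ 24 (mod 47)  [q = 23: ≢ 1 ✓]
27^23 ≡ 1 shows ord(27) | 23, strictly less than φ(47); not a primitive root.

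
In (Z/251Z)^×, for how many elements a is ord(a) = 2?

1

φ(251) = 251 − 1 = 250 = 2 · 5^3.
(Z/251Z)^× is cyclic (|G| = 250); a cyclic group of order m has exactly φ(d) elements of each order d | m, and none otherwise.
2 | 250, and φ(2) = 2 − 1 = 1.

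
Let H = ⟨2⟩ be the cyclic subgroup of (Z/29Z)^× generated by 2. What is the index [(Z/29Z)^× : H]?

1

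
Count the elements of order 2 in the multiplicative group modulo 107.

1

φ(107) = 107 − 1 = 106 = 2 · 53.
In a cyclic group of order 106, there are φ(d) elements of order d for each divisor d of 106, and zero for non-divisors.
2 | 106, and φ(2) = 2 − 1 = 1.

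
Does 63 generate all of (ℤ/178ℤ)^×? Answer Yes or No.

Yes

φ(178) = φ(2)·φ(89) = 1·88 = 88 = 2^3 · 11.
An element g generates (Z/178Z)^× iff g^(88/q) ≢ 1 (mod 178) for each prime q ∈ {2, 11}.
63^44 ≡ 177 (mod 178)  [q = 2: ≢ 1 ✓]
63^8 ≡ 97 (mod 178)  [q = 11: ≢ 1 ✓]
Every test exponent gives a nontrivial residue, hence 63 generates the full group.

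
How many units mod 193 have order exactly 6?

φ(193) = 193 − 1 = 192 = 2^6 · 3.
(Z/193Z)^× is cyclic (|G| = 192); a cyclic group of order m has exactly φ(d) elements of each order d | m, and none otherwise.
6 = 2 · 3 divides 192, and φ(6) = 2.

2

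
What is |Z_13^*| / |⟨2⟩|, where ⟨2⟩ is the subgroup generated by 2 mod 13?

1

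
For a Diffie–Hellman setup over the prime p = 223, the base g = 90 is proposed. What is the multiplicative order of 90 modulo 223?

222

ord(90) | φ(223) = 223 − 1 = 222 = 2 · 3 · 37.
Divisors of 222: 1, 2, 3, 6, 37, 74, 111, 222.
Compute 90^d (mod 223) for the divisors d until we hit 1:
90^1 ≡ 90 (mod 223)
90^2 ≡ 72 (mod 223)
90^3 ≡ 13 (mod 223)
90^6 ≡ 169 (mod 223)
90^37 ≡ 184 (mod 223)
90^74 ≡ 183 (mod 223)
90^111 ≡ 222 (mod 223)
90^222 ≡ 1 (mod 223) ✓
So ord_223(90) = 222.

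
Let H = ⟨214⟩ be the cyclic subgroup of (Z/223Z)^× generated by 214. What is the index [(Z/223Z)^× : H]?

ord(214) | φ(223) = 223 − 1 = 222 = 2 · 3 · 37.
Divisors of 222: 1, 2, 3, 6, 37, 74, 111, 222.
Check 214^d mod 223 for each divisor in increasing order:
214^1 ≡ 214
214^2 ≡ 81
214^3 ≡ 163
214^6 ≡ 32
214^37 ≡ 40
214^74 ≡ 39
214^111 ≡ 222
214^222 ≡ 1
The order of 214 is 222, so the subgroup it generates has 222 elements.
Index = |(Z/223Z)^×| / |⟨214⟩| = 222 / 222 = 1.

1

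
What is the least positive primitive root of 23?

φ(23) = 23 − 1 = 22 = 2 · 11.
g is a primitive root iff g^(22/q) ≢ 1 (mod 23) for each prime q ∈ {2, 11}.
g = 2: 2^11 ≡ 1 — hits 1, so not a primitive root.
g = 3: 3^11 ≡ 1 — hits 1, so not a primitive root.
g = 4: 4^11 ≡ 1 — hits 1, so not a primitive root.
g = 5: 5^11 ≡ 22; 5^2 ≡ 2 — none is 1, so 5 is a primitive root.
Hence the least primitive root of 23 is 5.

5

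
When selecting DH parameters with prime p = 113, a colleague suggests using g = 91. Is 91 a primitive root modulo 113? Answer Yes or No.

φ(113) = 113 − 1 = 112 = 2^4 · 7.
An element g generates (Z/113Z)^× iff g^(112/q) ≢ 1 (mod 113) for each prime q ∈ {2, 7}.
91^56 ≡ 1 (mod 113)  [q = 2: ≡ 1 ✗]
91^16 ≡ 28 (mod 113)  [q = 7: ≢ 1 ✓]
The check at q = 2 fails, so 91 generates a proper subgroup.

No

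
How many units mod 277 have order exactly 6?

2

φ(277) = 277 − 1 = 276 = 2^2 · 3 · 23.
In a cyclic group of order 276, there are φ(d) elements of order d for each divisor d of 276, and zero for non-divisors.
6 = 2 · 3 divides 276, and φ(6) = 2.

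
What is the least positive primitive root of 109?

φ(109) = 109 − 1 = 108 = 2^2 · 3^3.
Test candidates g = 2, 3, … against the prime factors q ∈ {2, 3} of φ(109): g is a generator iff g^(108/q) ≢ 1 for every such q.
g = 2: 2^54 ≡ 108; 2^36 ≡ 1 — hits 1, so not a primitive root.
g = 3: 3^54 ≡ 1 — hits 1, so not a primitive root.
g = 4: 4^54 ≡ 1 — hits 1, so not a primitive root.
g = 5: 5^54 ≡ 1 — hits 1, so not a primitive root.
g = 6: 6^54 ≡ 108; 6^36 ≡ 63 — none is 1, so 6 is a primitive root.
So 6 is the smallest generator of (Z/109Z)^×.

6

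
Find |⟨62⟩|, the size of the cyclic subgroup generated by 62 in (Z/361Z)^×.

By Lagrange's theorem, ord_361(62) divides φ(361) = φ(19^2) = 19·(19−1) = 342 = 2 · 3^2 · 19.
Divisors of 342: 1, 2, 3, 6, 9, 18, 19, 38, 57, 114, 171, 342.
Check 62^d mod 361 for each divisor in increasing order:
62^1 ≡ 62
62^2 ≡ 234
62^3 ≡ 68
62^6 ≡ 292
62^9 ≡ 1
The smallest such exponent is 9, so the order of 62 is 9.

9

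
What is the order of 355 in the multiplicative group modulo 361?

342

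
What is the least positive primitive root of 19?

φ(19) = 19 − 1 = 18 = 2 · 3^2.
g is a primitive root iff g^(18/q) ≢ 1 (mod 19) for each prime q ∈ {2, 3}.
g = 2: 2^9 ≡ 18; 2^6 ≡ 7 — none is 1, so 2 is a primitive root.
The smallest primitive root modulo 19 is 2.

2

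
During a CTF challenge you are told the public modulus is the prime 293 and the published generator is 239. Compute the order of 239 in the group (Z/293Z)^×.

146

The order of 239 must divide φ(293) = 293 − 1 = 292 = 2^2 · 73.
Divisors of 292: 1, 2, 4, 73, 146, 292.
Evaluate successive powers at the divisors of 292:
239^1 ≡ 239
239^2 ≡ 279
239^4 ≡ 196
239^73 ≡ 292
239^146 ≡ 1
Hence ord(239) = 146.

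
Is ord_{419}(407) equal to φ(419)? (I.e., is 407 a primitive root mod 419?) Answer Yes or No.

Yes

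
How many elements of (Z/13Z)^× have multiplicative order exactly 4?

φ(13) = 13 − 1 = 12 = 2^2 · 3.
Since (Z/13Z)^× is cyclic of order 12, the number of elements of order d is φ(d) when d | 12 and 0 otherwise.
4 = 2^2 divides 12, and φ(4) = 2.

2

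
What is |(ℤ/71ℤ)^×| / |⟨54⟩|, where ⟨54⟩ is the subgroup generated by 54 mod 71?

Since 54 ∈ (Z/71Z)^×, its order divides φ(71) = 71 − 1 = 70 = 2 · 5 · 7.
Divisors of 70: 1, 2, 5, 7, 10, 14, 35, 70.
Test each divisor d:
54^1 ≡ 54 (mod 71)
54^2 ≡ 5 (mod 71)
54^5 ≡ 1 (mod 71) ✓
The order of 54 is 5, so the subgroup it generates has 5 elements.
Index = |(Z/71Z)^×| / |⟨54⟩| = 70 / 5 = 14.

14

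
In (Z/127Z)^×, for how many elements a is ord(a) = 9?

6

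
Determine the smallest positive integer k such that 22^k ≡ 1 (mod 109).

27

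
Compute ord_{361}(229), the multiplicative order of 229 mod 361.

19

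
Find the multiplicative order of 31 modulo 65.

4

The order of 31 must divide φ(65) = φ(5·13) = (5−1)·(13−1) = 4·12 = 48 = 2^4 · 3.
Divisors of 48: 1, 2, 3, 4, 6, 8, 12, 16, 24, 48.
Compute 31^d (mod 65) for the divisors d until we hit 1:
31^1 ≡ 31 (mod 65)
31^2 ≡ 51 (mod 65)
31^3 ≡ 21 (mod 65)
31^4 ≡ 1 (mod 65) ✓
The smallest such exponent is 4, so the order of 31 is 4.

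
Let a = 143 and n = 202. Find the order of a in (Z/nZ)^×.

By Lagrange's theorem, ord_202(143) divides φ(202) = φ(2)·φ(101) = 1·100 = 100 = 2^2 · 5^2.
Divisors of 100: 1, 2, 4, 5, 10, 20, 25, 50, 100.
Compute 143^d (mod 202) for the divisors d until we hit 1:
143^1 ≡ 143 (mod 202)
143^2 ≡ 47 (mod 202)
143^4 ≡ 189 (mod 202)
143^5 ≡ 161 (mod 202)
143^10 ≡ 65 (mod 202)
143^20 ≡ 185 (mod 202)
143^25 ≡ 91 (mod 202)
143^50 ≡ 201 (mod 202)
143^100 ≡ 1 (mod 202) ✓
The smallest such exponent is 100, so the order of 143 is 100.

100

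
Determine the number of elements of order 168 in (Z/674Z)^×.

φ(674) = φ(2)·φ(337) = 1·336 = 336 = 2^4 · 3 · 7.
Since (Z/674Z)^× is cyclic of order 336, the number of elements of order d is φ(d) when d | 336 and 0 otherwise.
168 = 2^3 · 3 · 7 divides 336, and φ(168) = 48.

48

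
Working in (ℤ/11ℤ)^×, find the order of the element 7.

Since 7 ∈ (Z/11Z)^×, its order divides φ(11) = 11 − 1 = 10 = 2 · 5.
Divisors of 10: 1, 2, 5, 10.
Evaluate successive powers at the divisors of 10:
7^1 ≡ 7 (mod 11)
7^2 ≡ 5 (mod 11)
7^5 ≡ 10 (mod 11)
7^10 ≡ 1 (mod 11) ✓
The smallest such exponent is 10, so the order of 7 is 10.

10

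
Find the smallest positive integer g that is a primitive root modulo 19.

φ(19) = 19 − 1 = 18 = 2 · 3^2.
Test candidates g = 2, 3, … against the prime factors q ∈ {2, 3} of φ(19): g is a generator iff g^(18/q) ≢ 1 for every such q.
g = 2: 2^9 ≡ 18; 2^6 ≡ 7 — none is 1, so 2 is a primitive root.
The smallest primitive root modulo 19 is 2.

2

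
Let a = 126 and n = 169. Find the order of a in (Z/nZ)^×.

The order of 126 must divide φ(169) = φ(13^2) = 13·(13−1) = 156 = 2^2 · 3 · 13.
Divisors of 156: 1, 2, 3, 4, 6, 12, 13, 26, 39, 52, 78, 156.
Evaluate successive powers at the divisors of 156:
126^1 ≡ 126 (mod 169)
126^2 ≡ 159 (mod 169)
126^3 ≡ 92 (mod 169)
126^4 ≡ 100 (mod 169)
126^6 ≡ 14 (mod 169)
126^12 ≡ 27 (mod 169)
126^13 ≡ 22 (mod 169)
126^26 ≡ 146 (mod 169)
126^39 ≡ 1 (mod 169) ✓
So ord_169(126) = 39.

39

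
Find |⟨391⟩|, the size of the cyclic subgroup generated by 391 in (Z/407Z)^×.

90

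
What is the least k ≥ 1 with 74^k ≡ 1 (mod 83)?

82

ord(74) | φ(83) = 83 − 1 = 82 = 2 · 41.
Divisors of 82: 1, 2, 41, 82.
Check 74^d mod 83 for each divisor in increasing order:
74^1 ≡ 74 (mod 83)
74^2 ≡ 81 (mod 83)
74^41 ≡ 82 (mod 83)
74^82 ≡ 1 (mod 83) ✓
So ord_83(74) = 82.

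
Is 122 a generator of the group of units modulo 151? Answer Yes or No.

φ(151) = 151 − 1 = 150 = 2 · 3 · 5^2.
Test 122^(150/q) mod 151 for each prime factor q of 150:
122^75 ≡ 150 (mod 151)  [q = 2: ≢ 1 ✓]
122^50 ≡ 1 (mod 151)  [q = 3: ≡ 1 ✗]
122^30 ≡ 64 (mod 151)  [q = 5: ≢ 1 ✓]
122^50 ≡ 1 shows ord(122) | 50, strictly less than φ(151); not a primitive root.

No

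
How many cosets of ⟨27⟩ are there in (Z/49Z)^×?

Since 27 ∈ (Z/49Z)^×, its order divides φ(49) = φ(7^2) = 7·(7−1) = 42 = 2 · 3 · 7.
Divisors of 42: 1, 2, 3, 6, 7, 14, 21, 42.
Compute 27^d (mod 49) for the divisors d until we hit 1:
27^1 ≡ 27
27^2 ≡ 43
27^3 ≡ 34
27^6 ≡ 29
27^7 ≡ 48
27^14 ≡ 1
The order of 27 is 14, so the subgroup it generates has 14 elements.
[(Z/49Z)^× : ⟨27⟩] = 42/14 = 3.

3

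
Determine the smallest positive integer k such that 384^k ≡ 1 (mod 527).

240

ord(384) | φ(527) = φ(17·31) = (17−1)·(31−1) = 16·30 = 480 = 2^5 · 3 · 5.
Divisors of 480: 1, 2, 3, 4, 5, 6, 8, 10, 12, 15, 16, 20, 24, 30, 32, 40, 48, 60, 80, 96, 120, 160, 240, 480.
Compute 384^d (mod 527) for the divisors d until we hit 1:
384^1 ≡ 384 (mod 527)
384^2 ≡ 423 (mod 527)
384^3 ≡ 116 (mod 527)
384^4 ≡ 276 (mod 527)
384^5 ≡ 57 (mod 527)
384^6 ≡ 281 (mod 527)
384^8 ≡ 288 (mod 527)
384^10 ≡ 87 (mod 527)
384^12 ≡ 438 (mod 527)
384^15 ≡ 216 (mod 527)
384^16 ≡ 205 (mod 527)
384^20 ≡ 191 (mod 527)
384^24 ≡ 16 (mod 527)
384^30 ≡ 280 (mod 527)
384^32 ≡ 392 (mod 527)
384^40 ≡ 118 (mod 527)
384^48 ≡ 256 (mod 527)
384^60 ≡ 404 (mod 527)
384^80 ≡ 222 (mod 527)
384^96 ≡ 188 (mod 527)
384^120 ≡ 373 (mod 527)
384^160 ≡ 273 (mod 527)
384^240 ≡ 1 (mod 527) ✓
So ord_527(384) = 240.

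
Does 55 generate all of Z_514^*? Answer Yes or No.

φ(514) = φ(2)·φ(257) = 1·256 = 256 = 2^8.
55 is a primitive root mod 514 iff 55^(φ(514)/q) ≢ 1 for every prime q | φ(514), i.e. q ∈ {2}.
55^128 ≡ 513 (mod 514)  [q = 2: ≢ 1 ✓]
Every test exponent gives a nontrivial residue, hence 55 generates the full group.

Yes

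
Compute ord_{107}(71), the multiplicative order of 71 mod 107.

ord(71) | φ(107) = 107 − 1 = 106 = 2 · 53.
Divisors of 106: 1, 2, 53, 106.
Evaluate successive powers at the divisors of 106:
71^1 ≡ 71 (mod 107)
71^2 ≡ 12 (mod 107)
71^53 ≡ 106 (mod 107)
71^106 ≡ 1 (mod 107) ✓
Hence ord(71) = 106.

106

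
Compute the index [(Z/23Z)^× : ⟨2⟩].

The order of 2 must divide φ(23) = 23 − 1 = 22 = 2 · 11.
Divisors of 22: 1, 2, 11, 22.
Test each divisor d:
2^1 ≡ 2
2^2 ≡ 4
2^11 ≡ 1
So ord_23(2) = 11, hence |⟨2⟩| = 11.
[(Z/23Z)^× : ⟨2⟩] = 22/11 = 2.

2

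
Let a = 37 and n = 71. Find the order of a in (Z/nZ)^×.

7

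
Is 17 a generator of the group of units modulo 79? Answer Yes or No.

No

φ(79) = 79 − 1 = 78 = 2 · 3 · 13.
Test 17^(78/q) mod 79 for each prime factor q of 78:
17^39 ≡ 78 (mod 79)  [q = 2: ≢ 1 ✓]
17^26 ≡ 1 (mod 79)  [q = 3: ≡ 1 ✗]
17^6 ≡ 67 (mod 79)  [q = 13: ≢ 1 ✓]
The check at q = 3 fails, so 17 generates a proper subgroup.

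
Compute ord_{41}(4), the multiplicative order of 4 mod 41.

10

ord(4) | φ(41) = 41 − 1 = 40 = 2^3 · 5.
Divisors of 40: 1, 2, 4, 5, 8, 10, 20, 40.
Check 4^d mod 41 for each divisor in increasing order:
4^1 ≡ 4 (mod 41)
4^2 ≡ 16 (mod 41)
4^4 ≡ 10 (mod 41)
4^5 ≡ 40 (mod 41)
4^8 ≡ 18 (mod 41)
4^10 ≡ 1 (mod 41) ✓
Hence ord(4) = 10.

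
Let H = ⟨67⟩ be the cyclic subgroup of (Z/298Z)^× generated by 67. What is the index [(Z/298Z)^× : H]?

Since 67 ∈ (Z/298Z)^×, its order divides φ(298) = φ(2)·φ(149) = 1·148 = 148 = 2^2 · 37.
Divisors of 148: 1, 2, 4, 37, 74, 148.
Compute 67^d (mod 298) for the divisors d until we hit 1:
67^1 ≡ 67
67^2 ≡ 19
67^4 ≡ 63
67^37 ≡ 1
Thus |⟨67⟩| = ord(67) = 37.
The index is φ(298) / ord(67) = 148 / 37 = 4.

4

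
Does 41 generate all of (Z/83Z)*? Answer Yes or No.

φ(83) = 83 − 1 = 82 = 2 · 41.
Test 41^(82/q) mod 83 for each prime factor q of 82:
41^41 ≡ 1 (mod 83)  [q = 2: ≡ 1 ✗]
41^2 ≡ 21 (mod 83)  [q = 41: ≢ 1 ✓]
The check at q = 2 fails, so 41 generates a proper subgroup.

No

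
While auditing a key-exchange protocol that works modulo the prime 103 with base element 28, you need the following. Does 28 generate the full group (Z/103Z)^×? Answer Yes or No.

φ(103) = 103 − 1 = 102 = 2 · 3 · 17.
Test 28^(102/q) mod 103 for each prime factor q of 102:
28^51 ≡ 1 (mod 103)  [q = 2: ≡ 1 ✗]
28^34 ≡ 46 (mod 103)  [q = 3: ≢ 1 ✓]
28^6 ≡ 66 (mod 103)  [q = 17: ≢ 1 ✓]
28^51 ≡ 1 shows ord(28) | 51, strictly less than φ(103); not a primitive root.

No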